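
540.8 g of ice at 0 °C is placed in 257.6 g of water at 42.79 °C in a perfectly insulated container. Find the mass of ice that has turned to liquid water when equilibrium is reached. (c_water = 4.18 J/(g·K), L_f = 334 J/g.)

Cooling the water to 0 °C releases 257.6×4.18×42.79 = 46075 J.
Fully melting the ice requires m_ice L_f = 540.8×334 = 180627 J.
That's not enough to melt it all — equilibrium is at 0 °C with ice remaining.
m_melt = 46075 / L_f = 137.9 g.

m_melted ≈ 138 g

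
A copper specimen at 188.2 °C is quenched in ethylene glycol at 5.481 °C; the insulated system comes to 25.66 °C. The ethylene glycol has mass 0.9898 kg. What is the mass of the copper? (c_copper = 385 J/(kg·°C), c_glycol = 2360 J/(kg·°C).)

Energy conservation, ΣQ = 0:
m×385×(25.66 − 188.2) + 0.9898×2360×(25.66 − 5.481) = 0
-62578 m = -47137
m = -47137/-62578 ≈ 0.7532 kg

m ≈ 0.753 kg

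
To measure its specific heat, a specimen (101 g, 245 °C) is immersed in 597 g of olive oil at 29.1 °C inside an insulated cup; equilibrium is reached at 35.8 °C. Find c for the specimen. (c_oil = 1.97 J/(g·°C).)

c ≈ 0.373 J/(g·°C)

Net heat exchanged in the isolated system is zero:
101·c·(35.8 − 245) + 597·1.97·(35.8 − 29.1) = 0
-21129 c = -7879.8
c = -7879.8/-21129 ≈ 0.3729 J/(g·°C)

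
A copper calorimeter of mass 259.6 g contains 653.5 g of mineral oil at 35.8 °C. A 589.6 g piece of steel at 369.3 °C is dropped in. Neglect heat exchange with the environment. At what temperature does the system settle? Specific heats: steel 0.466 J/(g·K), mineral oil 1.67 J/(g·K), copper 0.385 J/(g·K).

T_f ≈ 98.3 °C

T_f is the heat-capacity-weighted average of the initial temperatures:
T_f = (274.75*369.3 + 1091.3*35.8 + 99.95*35.8) / (274.75 + 1091.3 + 99.95)
    = 144115 / 1466 ≈ 98.30 °C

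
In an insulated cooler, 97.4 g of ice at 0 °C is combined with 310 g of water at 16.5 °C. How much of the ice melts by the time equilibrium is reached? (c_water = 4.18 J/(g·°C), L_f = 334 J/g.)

m_melted ≈ 64 g

Cooling the water to 0 °C releases 310·4.18·16.5 = 21381 J.
Fully melting the ice requires m_ice L_f = 97.4·334 = 32532 J.
That's not enough to melt it all — equilibrium is at 0 °C with ice remaining.
m_melt = 21381 / L_f = 64.01 g.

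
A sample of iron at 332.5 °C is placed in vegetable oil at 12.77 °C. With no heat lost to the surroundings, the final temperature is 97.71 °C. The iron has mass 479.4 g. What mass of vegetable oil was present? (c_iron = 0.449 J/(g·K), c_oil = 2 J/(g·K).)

m ≈ 297 g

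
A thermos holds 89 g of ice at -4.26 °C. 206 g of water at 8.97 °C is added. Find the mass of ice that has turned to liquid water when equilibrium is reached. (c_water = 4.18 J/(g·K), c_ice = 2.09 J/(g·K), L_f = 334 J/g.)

Water can give up m c ΔT = 206×4.18×8.97 = 7723.9 J before reaching 0 °C.
Warming the ice to 0 °C takes 89×2.09×4.26 = 792.4 J, leaving 6931.5 J for melting.
Melting all 89 g of ice would need 89×334 = 29726 J.
6931.5 J < 29726 J, so only part of the ice melts and the system sits at 0 °C.
m_melted×334 = 6931.5  ⇒  m_melted ≈ 20.75 g.

m_melted ≈ 20.8 g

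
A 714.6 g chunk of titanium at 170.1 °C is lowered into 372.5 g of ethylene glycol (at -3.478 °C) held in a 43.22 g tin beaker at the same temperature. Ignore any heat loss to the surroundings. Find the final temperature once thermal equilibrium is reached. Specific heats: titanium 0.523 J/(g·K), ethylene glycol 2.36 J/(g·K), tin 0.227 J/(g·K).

T_f = Σ m_i c_i T_i / Σ m_i c_i:
T_f = (373.74×170.1 + 879.1×(-3.478) + 9.811×(-3.478)) / (373.74 + 879.1 + 9.811)
    = 60481 / 1262.6 ≈ 47.90 °C

T_f ≈ 47.9 °C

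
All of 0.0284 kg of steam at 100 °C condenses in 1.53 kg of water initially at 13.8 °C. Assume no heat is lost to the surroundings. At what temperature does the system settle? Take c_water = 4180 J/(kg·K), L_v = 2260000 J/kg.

T_f ≈ 25.2 °C

Sum of m c ΔT and latent-heat terms is zero:
condense steam: −0.0284×2260000 = −64184; condensed water 100 °C→T: 118.71(T − 100); original water: 6395.4(T − 13.8)
6514.1 T = 64184 + 11871 + 88257 = 164312
T ≈ 25.22 °C, under the boiling point, so the assumption holds.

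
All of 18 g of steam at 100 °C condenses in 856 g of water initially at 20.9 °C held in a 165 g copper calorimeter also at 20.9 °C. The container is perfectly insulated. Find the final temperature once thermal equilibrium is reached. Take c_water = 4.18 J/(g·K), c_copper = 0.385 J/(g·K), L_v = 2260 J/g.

Net heat exchanged in the isolated system is zero:
latent heat released on condensation: 18·2260 = 40680; condensed water 100 °C→T: 75.24(T − 100); original water: 3578.1(T − 20.9); cup: 63.52(T − 20.9)
3716.8 T = 40680 + 7524 + 76110 = 124314
T ≈ 33.45 °C — below 100 °C, confirming all the steam condensed.

T_f ≈ 33.4 °C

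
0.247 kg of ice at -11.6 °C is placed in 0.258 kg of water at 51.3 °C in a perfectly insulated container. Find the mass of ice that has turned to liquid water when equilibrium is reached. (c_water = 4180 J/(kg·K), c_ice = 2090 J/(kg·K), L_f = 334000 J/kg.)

m_melted ≈ 0.148 kg

Water can give up m c ΔT = 0.258×4180×51.3 = 55324 J before reaching 0 °C.
Of that, 0.247×2090×11.6 = 5988.3 J goes to bring the ice to 0 °C, leaving 49336 J.
Melting all 0.247 kg of ice would need 0.247×334000 = 82498 J.
That's not enough to melt it all — equilibrium is at 0 °C with ice remaining.
Mass melted = 49336/334000 ≈ 0.1477 kg.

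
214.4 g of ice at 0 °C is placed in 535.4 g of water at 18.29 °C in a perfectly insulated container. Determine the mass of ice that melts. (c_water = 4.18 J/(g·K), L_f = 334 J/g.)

Cooling the water to 0 °C releases 535.4×4.18×18.29 = 40933 J.
To melt every bit of ice: 214.4×334 = 71610 J.
Since 40933 < 71610 J, not all the ice melts; equilibrium is at 0 °C.
m_melted×334 = 40933  ⇒  m_melted ≈ 122.6 g.

m_melted ≈ 123 g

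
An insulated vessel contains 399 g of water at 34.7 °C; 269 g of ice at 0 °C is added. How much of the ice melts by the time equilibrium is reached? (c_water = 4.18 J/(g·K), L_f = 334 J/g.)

m_melted ≈ 173 g

Water can give up m c ΔT = 399·4.18·34.7 = 57873 J before reaching 0 °C.
Fully melting the ice requires m_ice L_f = 269·334 = 89846 J.
That's not enough to melt it all — equilibrium is at 0 °C with ice remaining.
Mass melted = 57873/334 ≈ 173.3 g.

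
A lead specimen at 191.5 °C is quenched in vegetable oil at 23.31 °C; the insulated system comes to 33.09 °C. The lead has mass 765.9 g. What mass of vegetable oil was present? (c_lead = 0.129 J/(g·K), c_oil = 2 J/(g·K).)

m ≈ 800 g

|Q_lead| = |Q_oil|:
765.9×0.129×(191.5 − 33.09) = m×2×(33.09 − 23.31)
19.56 m = 15651  ⇒  m ≈ 800.2 g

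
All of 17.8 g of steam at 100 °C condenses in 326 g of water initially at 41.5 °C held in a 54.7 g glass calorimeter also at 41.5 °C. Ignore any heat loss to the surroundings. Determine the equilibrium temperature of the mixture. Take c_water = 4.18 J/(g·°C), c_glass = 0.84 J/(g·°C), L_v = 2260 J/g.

T_f ≈ 71.6 °C

Setting the total heat transfer to zero:
steam→water at 100 °C releases m L_v = 17.8·2260 = 40228
  condensate cools 100→T: 17.8·4.18·(T − 100) = 74.4(T − 100)
  original water: 1362.7(T − 41.5)
  glass cup: 54.7·0.84·(T − 41.5) = 45.95(T − 41.5)
1483 T = 40228 + 7440.4 + 58458 = 106126
T ≈ 71.56 °C — below 100 °C, confirming all the steam condensed.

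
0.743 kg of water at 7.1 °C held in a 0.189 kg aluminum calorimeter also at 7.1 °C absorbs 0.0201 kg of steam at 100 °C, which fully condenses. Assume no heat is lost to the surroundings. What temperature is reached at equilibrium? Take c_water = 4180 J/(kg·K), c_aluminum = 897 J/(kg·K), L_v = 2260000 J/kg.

T_f ≈ 22.9 °C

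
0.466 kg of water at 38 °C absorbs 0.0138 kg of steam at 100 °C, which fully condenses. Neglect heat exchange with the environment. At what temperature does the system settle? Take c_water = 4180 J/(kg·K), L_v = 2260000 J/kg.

Net heat exchanged in the isolated system is zero:
condense steam: −0.0138×2260000 = −31188; condensate cools 100→T: 0.0138×4180×(T − 100) = 57.68(T − 100); original water: 1947.9(T − 38)
2005.6 T = 31188 + 5768.4 + 74019 = 110976
T ≈ 55.33 °C (< 100 °C, so full condensation is consistent).

T_f ≈ 55.3 °C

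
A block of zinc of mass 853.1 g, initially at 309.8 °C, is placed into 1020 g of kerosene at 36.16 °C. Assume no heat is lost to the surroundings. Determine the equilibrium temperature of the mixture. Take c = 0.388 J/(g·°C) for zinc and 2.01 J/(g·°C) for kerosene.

T_f ≈ 74.2 °C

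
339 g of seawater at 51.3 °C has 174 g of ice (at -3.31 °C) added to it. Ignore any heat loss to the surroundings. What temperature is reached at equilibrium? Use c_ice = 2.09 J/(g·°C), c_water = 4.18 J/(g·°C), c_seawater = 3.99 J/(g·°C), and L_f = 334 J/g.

T_f ≈ 4.8 °C

Sum of m c ΔT and latent-heat terms is zero:
warm ice to 0 °C: 174×2.09×(0 − (-3.31)) = 1203.7
  latent heat to melt: 174×334 = 58116
  warm the meltwater: 727.32 T
  seawater: 1352.6(T − 51.3)
2079.9 T = 69389 − 59320 = 10069
T ≈ 4.84 °C. Since T > 0 °C, the all-ice-melts assumption holds.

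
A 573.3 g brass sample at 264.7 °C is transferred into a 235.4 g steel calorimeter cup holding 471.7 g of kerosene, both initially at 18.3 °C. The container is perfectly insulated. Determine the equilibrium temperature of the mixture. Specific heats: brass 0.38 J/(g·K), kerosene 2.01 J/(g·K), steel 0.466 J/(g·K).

Net heat exchanged in the isolated system is zero:
573.3·0.38·(T − 264.7) + 471.7·2.01·(T − 18.3) + 235.4·0.466·(T − 18.3) = 0
1275.7 T = 77024
T ≈ 60.38 °C

T_f ≈ 60.4 °C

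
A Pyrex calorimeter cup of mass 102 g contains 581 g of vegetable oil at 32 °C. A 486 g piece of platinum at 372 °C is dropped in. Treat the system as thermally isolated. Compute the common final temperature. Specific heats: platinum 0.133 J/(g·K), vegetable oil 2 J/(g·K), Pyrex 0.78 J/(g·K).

T_f ≈ 48.8 °C

Conservation of energy gives ΣQ = 0:
486·0.133·(T − 372) + 581·2·(T − 32) + 102·0.78·(T − 32) = 0
(64.64 + 1162 + 79.56) T = 64.64·372 + 1162·32 + 79.56·32
T = 63775/1306.2 ≈ 48.83 °C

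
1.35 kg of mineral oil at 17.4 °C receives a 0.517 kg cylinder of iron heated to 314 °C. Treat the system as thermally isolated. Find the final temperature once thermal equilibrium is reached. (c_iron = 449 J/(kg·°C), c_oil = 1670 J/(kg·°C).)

T_f ≈ 45.1 °C

T_f is the heat-capacity-weighted average of the initial temperatures:
T_f = (232.13·314 + 2254.5·17.4) / (232.13 + 2254.5)
    = 112118 / 2486.6 ≈ 45.09 °C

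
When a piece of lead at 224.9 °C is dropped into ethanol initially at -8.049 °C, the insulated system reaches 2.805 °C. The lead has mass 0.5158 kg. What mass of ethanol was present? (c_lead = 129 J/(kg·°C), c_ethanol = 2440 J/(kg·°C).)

Heat gained plus heat lost sum to zero:
0.5158×129×(2.805 − 224.9) + m×2440×(2.805 − (-8.049)) = 0
26484 m = 14778
m = 14778/26484 ≈ 0.558 kg

m ≈ 0.558 kg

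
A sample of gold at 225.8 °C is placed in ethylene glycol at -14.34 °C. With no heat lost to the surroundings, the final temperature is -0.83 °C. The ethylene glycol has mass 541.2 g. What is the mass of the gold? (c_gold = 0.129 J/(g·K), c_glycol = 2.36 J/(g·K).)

Heat lost by the gold = heat gained by the glycol:
m·0.129·(225.8 − -0.83) = 541.2·2.36·(-0.83 − (-14.34))
29.24 m = 17255  ⇒  m ≈ 590.2 g

m ≈ 590 g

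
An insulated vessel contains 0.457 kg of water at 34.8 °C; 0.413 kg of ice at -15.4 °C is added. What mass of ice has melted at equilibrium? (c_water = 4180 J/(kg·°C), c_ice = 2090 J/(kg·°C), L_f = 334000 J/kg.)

Water can give up m c ΔT = 0.457×4180×34.8 = 66477 J before reaching 0 °C.
Of that, 0.413×2090×15.4 = 13293 J goes to bring the ice to 0 °C, leaving 53184 J.
Melting all 0.413 kg of ice would need 0.413×334000 = 137942 J.
53184 J < 137942 J, so only part of the ice melts and the system sits at 0 °C.
Mass melted = 53184/334000 ≈ 0.1592 kg.

m_melted ≈ 0.159 kg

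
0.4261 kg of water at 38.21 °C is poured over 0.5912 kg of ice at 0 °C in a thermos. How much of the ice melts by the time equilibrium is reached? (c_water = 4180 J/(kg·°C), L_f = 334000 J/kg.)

m_melted ≈ 0.204 kg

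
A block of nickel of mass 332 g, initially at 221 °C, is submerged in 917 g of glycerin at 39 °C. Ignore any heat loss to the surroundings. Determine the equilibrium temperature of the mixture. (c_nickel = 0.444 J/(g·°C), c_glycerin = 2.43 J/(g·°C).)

T_f ≈ 50.3 °C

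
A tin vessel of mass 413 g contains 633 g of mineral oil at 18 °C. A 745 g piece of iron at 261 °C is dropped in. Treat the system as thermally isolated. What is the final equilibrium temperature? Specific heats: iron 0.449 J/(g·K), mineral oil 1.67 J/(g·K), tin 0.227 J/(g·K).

T_f ≈ 72.7 °C

With ΣQ=0 the equilibrium temperature is the m·c-weighted mean:
T_f = (334.5*261 + 1057.1*18 + 93.75*18) / (334.5 + 1057.1 + 93.75)
    = 108021 / 1485.4 ≈ 72.72 °C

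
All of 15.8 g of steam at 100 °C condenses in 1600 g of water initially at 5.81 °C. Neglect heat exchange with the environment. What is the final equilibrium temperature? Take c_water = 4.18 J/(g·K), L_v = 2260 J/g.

Energy balance with sensible and latent terms:
steam→water at 100 °C releases m L_v = 15.8·2260 = 35708
  condensate cools 100→T: 15.8·4.18·(T − 100) = 66.04(T − 100)
  original water: 6688(T − 5.81)
6754 T = 35708 + 6604.4 + 38857 = 81170
T ≈ 12.02 °C (< 100 °C, so full condensation is consistent).

T_f ≈ 12.0 °C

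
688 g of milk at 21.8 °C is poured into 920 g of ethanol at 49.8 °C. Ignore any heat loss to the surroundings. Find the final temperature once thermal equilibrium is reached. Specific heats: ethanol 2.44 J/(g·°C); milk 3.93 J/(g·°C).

T_f ≈ 34.5 °C

Let T be the final temperature. ΣQ_i = 0:
920·2.44·(T − 49.8) + 688·3.93·(T − 21.8) = 0
2244.8(T − 49.8) + 2703.8(T − 21.8) = 0
4948.6 T = 170735
T = 170735/4948.6 ≈ 34.50 °C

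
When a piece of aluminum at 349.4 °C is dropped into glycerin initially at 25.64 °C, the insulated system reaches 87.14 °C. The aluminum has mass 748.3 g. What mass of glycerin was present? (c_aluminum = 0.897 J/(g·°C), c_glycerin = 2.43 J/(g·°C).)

m ≈ 1180 g

Energy conservation, ΣQ = 0:
748.3·0.897·(87.14 − 349.4) + m·2.43·(87.14 − 25.64) = 0
149.45 m = 176035
m = 176035/149.45 ≈ 1178 g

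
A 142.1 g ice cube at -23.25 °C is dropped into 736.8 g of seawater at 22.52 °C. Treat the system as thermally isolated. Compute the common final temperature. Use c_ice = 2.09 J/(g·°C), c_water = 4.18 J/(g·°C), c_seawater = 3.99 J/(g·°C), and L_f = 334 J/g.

T_f ≈ 3.4 °C

Energy conservation, ΣQ = 0:
warm ice to 0 °C: 142.1×2.09×(0 − (-23.25)) = 6905
  latent heat to melt: 142.1×334 = 47461
  warm the meltwater: 593.98 T
  seawater cools: 736.8×3.99×(T − 22.52) = 2939.8(T − 22.52)
3533.8 T = 66205 − 54366 = 11839
T ≈ 3.35 °C. Since T > 0 °C, the all-ice-melts assumption holds.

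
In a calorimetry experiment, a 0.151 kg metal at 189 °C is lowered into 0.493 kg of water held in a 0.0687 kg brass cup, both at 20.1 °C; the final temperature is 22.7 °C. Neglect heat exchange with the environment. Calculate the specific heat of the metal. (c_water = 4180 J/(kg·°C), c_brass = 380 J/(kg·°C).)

c ≈ 216 J/(kg·°C)

Energy conservation, ΣQ = 0:
0.151·c·(22.7 − 189) + 0.493·4180·(22.7 − 20.1) + 0.0687·380·(22.7 − 20.1) = 0
-25.11 c = -5425.8
c = -5425.8/-25.11 ≈ 216.1 J/(kg·°C)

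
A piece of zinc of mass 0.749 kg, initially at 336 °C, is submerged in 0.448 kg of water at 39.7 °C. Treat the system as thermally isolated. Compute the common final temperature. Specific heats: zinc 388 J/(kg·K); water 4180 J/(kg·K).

T_f = Σ m_i c_i T_i / Σ m_i c_i:
T_f = (290.61·336 + 1872.6·39.7) / (290.61 + 1872.6)
    = 171989 / 2163.3 ≈ 79.51 °C

T_f ≈ 79.5 °C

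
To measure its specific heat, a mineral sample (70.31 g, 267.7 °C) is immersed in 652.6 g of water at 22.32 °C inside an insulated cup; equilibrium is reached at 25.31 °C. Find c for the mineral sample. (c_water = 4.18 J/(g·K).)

c ≈ 0.479 J/(g·K)

Heat gained plus heat lost sum to zero:
70.31·c·(25.31 − 267.7) + 652.6·4.18·(25.31 − 22.32) = 0
-17042 c = -8156.3
c = -8156.3/-17042 ≈ 0.4786 J/(g·K)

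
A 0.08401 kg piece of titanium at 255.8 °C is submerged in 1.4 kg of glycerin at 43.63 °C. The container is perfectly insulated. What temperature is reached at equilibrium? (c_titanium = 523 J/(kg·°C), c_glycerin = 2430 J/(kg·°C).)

T_f ≈ 46.3 °C

T_f is the heat-capacity-weighted average of the initial temperatures:
T_f = (43.94*255.8 + 3402*43.63) / (43.94 + 3402)
    = 159668 / 3445.9 ≈ 46.34 °C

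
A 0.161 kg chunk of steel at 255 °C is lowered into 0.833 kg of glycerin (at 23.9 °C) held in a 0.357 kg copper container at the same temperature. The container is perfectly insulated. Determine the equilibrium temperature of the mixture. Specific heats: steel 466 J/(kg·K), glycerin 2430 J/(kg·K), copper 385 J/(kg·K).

T_f ≈ 31.7 °C

With ΣQ=0 the equilibrium temperature is the m·c-weighted mean:
T_f = (75.03×255 + 2024.2×23.9 + 137.44×23.9) / (75.03 + 2024.2 + 137.44)
    = 70795 / 2236.7 ≈ 31.65 °C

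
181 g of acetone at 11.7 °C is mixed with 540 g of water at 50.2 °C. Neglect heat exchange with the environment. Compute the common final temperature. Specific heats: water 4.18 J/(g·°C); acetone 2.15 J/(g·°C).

T_f ≈ 44.5 °C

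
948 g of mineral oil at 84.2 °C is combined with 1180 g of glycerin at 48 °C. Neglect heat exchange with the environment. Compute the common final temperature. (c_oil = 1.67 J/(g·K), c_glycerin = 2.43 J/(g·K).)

With ΣQ=0 the equilibrium temperature is the m·c-weighted mean:
T_f = (1583.2×84.2 + 2867.4×48) / (1583.2 + 2867.4)
    = 270937 / 4450.6 ≈ 60.88 °C

T_f ≈ 60.9 °C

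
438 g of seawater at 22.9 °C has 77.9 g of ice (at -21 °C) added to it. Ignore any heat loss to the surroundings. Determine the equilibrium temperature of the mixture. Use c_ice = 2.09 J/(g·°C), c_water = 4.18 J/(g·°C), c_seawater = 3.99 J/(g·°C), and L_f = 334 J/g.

T_f ≈ 5.1 °C

Let T be the final temperature. ΣQ_i = 0:
ice -21→0 °C: 77.9·2.09·21 = 3419; fusion: m_ice L_f = 77.9·334 = 26019; meltwater 0→T: 77.9·4.18·T = 325.62 T; seawater cools: 438·3.99·(T − 22.9) = 1747.6(T − 22.9)
2073.2 T = 40020 − 29438 = 10583
T ≈ 5.10 °C. Since T > 0 °C, the all-ice-melts assumption holds.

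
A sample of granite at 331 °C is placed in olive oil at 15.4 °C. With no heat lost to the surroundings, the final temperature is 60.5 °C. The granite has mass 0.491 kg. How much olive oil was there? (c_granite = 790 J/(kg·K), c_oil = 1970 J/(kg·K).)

m ≈ 1.18 kg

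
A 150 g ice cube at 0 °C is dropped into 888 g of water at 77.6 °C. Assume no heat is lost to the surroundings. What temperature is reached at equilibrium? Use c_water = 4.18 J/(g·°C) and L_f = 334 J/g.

Taking heat into each body as positive, Σ m c ΔT = 0:
fusion: m_ice L_f = 150×334 = 50100
  warm the meltwater: 627 T
  water: 3711.8(T − 77.6)
4338.8 T = 288039 − 50100 = 237939
T ≈ 54.84 °C. Since T > 0 °C, the all-ice-melts assumption holds.

T_f ≈ 54.8 °C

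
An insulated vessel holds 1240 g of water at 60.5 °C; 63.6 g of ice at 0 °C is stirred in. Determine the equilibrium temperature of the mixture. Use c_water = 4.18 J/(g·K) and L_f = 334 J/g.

T_f ≈ 53.6 °C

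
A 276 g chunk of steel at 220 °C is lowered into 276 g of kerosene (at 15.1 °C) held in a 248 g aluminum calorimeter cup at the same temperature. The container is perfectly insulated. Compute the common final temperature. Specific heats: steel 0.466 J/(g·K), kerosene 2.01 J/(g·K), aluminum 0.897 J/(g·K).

Heat gained plus heat lost sum to zero:
276·0.466·(T − 220) + 276·2.01·(T − 15.1) + 248·0.897·(T − 15.1) = 0
905.83 T = 40031
T = 40031 / 905.83 = 44.2 °C

T_f ≈ 44.2 °C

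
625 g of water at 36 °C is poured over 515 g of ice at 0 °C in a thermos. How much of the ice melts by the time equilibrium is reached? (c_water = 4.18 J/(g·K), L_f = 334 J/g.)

Cooling the water to 0 °C releases 625·4.18·36 = 94050 J.
To melt every bit of ice: 515·334 = 172010 J.
Since 94050 < 172010 J, not all the ice melts; equilibrium is at 0 °C.
m_melted·334 = 94050  ⇒  m_melted ≈ 281.6 g.

m_melted ≈ 282 g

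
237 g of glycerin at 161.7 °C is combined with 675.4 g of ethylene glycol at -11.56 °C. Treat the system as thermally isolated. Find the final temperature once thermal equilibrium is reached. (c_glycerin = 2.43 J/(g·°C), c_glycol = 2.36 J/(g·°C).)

T_f ≈ 34.4 °C

Set heat shed by the hot body equal to heat absorbed by the cold body:
237·2.43·(161.7 − T) = 675.4·2.36·(T − (-11.56))
575.91(161.7 − T) = 1593.9(T − (-11.56))
2169.9 T = 74699  ⇒  T ≈ 34.43 °C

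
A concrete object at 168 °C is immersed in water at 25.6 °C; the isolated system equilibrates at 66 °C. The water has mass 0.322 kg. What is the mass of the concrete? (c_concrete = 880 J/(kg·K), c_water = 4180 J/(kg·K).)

Taking heat into each body as positive, Σ m c ΔT = 0:
m·880·(66 − 168) + 0.322·4180·(66 − 25.6) = 0
-89760 m = -54377
m = -54377/-89760 ≈ 0.6058 kg

m ≈ 0.606 kg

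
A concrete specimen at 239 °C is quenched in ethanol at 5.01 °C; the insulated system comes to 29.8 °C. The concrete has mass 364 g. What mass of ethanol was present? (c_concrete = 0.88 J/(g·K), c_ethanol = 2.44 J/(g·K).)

m ≈ 1110 g

|Q_concrete| = |Q_ethanol|:
364·0.88·(239 − 29.8) = m·2.44·(29.8 − 5.01)
60.49 m = 67011  ⇒  m ≈ 1108 g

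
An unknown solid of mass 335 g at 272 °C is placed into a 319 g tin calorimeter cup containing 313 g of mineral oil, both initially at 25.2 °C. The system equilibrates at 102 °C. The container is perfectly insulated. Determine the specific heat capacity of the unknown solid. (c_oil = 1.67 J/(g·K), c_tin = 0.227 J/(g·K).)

Conservation of energy gives ΣQ = 0:
335×c×(102 − 272) + 313×1.67×(102 − 25.2) + 319×0.227×(102 − 25.2) = 0
-56950 c = -45705
c = -45705/-56950 ≈ 0.8026 J/(g·K)

c ≈ 0.803 J/(g·K)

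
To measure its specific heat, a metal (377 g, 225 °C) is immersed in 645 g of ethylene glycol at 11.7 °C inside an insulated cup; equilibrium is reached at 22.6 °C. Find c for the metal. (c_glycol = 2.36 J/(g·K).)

Heat gained plus heat lost sum to zero:
377×c×(22.6 − 225) + 645×2.36×(22.6 − 11.7) = 0
-76305 c = -16592
c = -16592/-76305 ≈ 0.2174 J/(g·K)

c ≈ 0.217 J/(g·K)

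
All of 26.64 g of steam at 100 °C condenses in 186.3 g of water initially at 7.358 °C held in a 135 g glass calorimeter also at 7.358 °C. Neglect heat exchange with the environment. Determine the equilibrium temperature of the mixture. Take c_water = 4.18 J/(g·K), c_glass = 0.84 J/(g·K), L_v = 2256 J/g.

T_f ≈ 77.5 °C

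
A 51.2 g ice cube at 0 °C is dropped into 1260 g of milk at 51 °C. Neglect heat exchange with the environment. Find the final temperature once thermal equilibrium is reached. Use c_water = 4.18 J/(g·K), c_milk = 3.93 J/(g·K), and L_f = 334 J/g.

Conservation of energy gives ΣQ = 0:
melt ice: 51.2×334 = 17101; warm the meltwater: 214.02 T; milk: 4951.8(T − 51)
5165.8 T = 252542 − 17101 = 235441
T ≈ 45.58 °C (positive, so assuming full melt was valid).

T_f ≈ 45.6 °C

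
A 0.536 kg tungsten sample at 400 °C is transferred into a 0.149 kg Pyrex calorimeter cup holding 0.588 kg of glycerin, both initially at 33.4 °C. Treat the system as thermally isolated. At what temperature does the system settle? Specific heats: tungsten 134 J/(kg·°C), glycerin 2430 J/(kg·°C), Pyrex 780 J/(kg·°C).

With ΣQ=0 the equilibrium temperature is the m·c-weighted mean:
T_f = (71.82×400 + 1428.8×33.4 + 116.22×33.4) / (71.82 + 1428.8 + 116.22)
    = 80335 / 1616.9 ≈ 49.68 °C

T_f ≈ 49.7 °C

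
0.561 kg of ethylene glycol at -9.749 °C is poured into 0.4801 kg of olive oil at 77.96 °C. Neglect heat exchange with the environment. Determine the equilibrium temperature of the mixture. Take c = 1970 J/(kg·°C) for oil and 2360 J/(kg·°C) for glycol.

Taking heat into each body as positive, Σ m c ΔT = 0:
0.4801*1970*(T − 77.96) + 0.561*2360*(T − (-9.749)) = 0
945.8(T − 77.96) + 1324(T − (-9.749)) = 0
(945.8 + 1324) T = 945.8*77.96 + 1324*(-9.749)
T = 60827 / 2269.8 = 26.8 °C

T_f ≈ 26.8 °C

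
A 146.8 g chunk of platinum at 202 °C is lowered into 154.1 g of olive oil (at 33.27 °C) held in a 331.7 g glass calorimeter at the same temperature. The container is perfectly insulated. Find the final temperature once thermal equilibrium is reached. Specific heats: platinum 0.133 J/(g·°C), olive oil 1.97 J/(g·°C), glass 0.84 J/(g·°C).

T_f ≈ 38.7 °C

Setting the total heat transfer to zero:
146.8×0.133×(T − 202) + 154.1×1.97×(T − 33.27) + 331.7×0.84×(T − 33.27) = 0
19.52(T − 202) + 303.58(T − 33.27) + 278.63(T − 33.27) = 0
(19.52 + 303.58 + 278.63) T = 19.52×202 + 303.58×33.27 + 278.63×33.27
T = 23314 / 601.73 = 38.7 °C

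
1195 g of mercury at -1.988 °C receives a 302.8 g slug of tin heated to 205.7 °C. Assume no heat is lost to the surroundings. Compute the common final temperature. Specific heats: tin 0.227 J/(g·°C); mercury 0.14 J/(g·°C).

Heat lost by the tin equals heat gained by the mercury:
302.8*0.227*(205.7 − T) = 1195*0.14*(T − (-1.988))
68.74(205.7 − T) = 167.3(T − (-1.988))
236.04 T = 13806  ⇒  T ≈ 58.49 °C

T_f ≈ 58.5 °C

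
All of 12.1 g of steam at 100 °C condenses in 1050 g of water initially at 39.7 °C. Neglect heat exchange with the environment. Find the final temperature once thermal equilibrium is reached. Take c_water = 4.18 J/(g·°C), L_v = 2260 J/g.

T_f ≈ 46.5 °C

Conservation of energy gives ΣQ = 0:
condense steam: −12.1×2260 = −27346
  condensed water 100 °C→T: 50.58(T − 100)
  original water: 4389(T − 39.7)
4439.6 T = 27346 + 5057.8 + 174243 = 206647
T ≈ 46.55 °C, under the boiling point, so the assumption holds.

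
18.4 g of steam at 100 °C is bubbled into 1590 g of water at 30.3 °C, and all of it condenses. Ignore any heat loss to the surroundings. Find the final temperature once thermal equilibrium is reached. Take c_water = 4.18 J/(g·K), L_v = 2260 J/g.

T_f ≈ 37.3 °C

Let T be the final temperature. ΣQ_i = 0:
condense steam: −18.4·2260 = −41584
  condensed water 100 °C→T: 76.91(T − 100)
  water warms: 1590·4.18·(T − 30.3) = 6646.2(T − 30.3)
6723.1 T = 41584 + 7691.2 + 201380 = 250655
T ≈ 37.28 °C, under the boiling point, so the assumption holds.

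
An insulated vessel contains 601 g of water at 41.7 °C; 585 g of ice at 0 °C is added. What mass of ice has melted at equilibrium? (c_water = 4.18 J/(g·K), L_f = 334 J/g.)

Cooling the water to 0 °C releases 601×4.18×41.7 = 104758 J.
Fully melting the ice requires m_ice L_f = 585×334 = 195390 J.
That's not enough to melt it all — equilibrium is at 0 °C with ice remaining.
Mass melted = 104758/334 ≈ 313.6 g.

m_melted ≈ 314 g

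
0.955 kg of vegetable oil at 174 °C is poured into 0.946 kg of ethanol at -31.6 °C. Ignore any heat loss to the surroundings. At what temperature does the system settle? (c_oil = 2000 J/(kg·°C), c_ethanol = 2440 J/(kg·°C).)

Heat gained plus heat lost sum to zero:
0.955×2000×(T − 174) + 0.946×2440×(T − (-31.6)) = 0
1910(T − 174) + 2308.2(T − (-31.6)) = 0
4218.2 T = 259400
T = 259400 / 4218.2 = 61.5 °C

T_f ≈ 61.5 °C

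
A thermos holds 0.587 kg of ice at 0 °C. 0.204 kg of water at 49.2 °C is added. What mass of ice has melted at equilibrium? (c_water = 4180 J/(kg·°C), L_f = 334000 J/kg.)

Cooling the water to 0 °C releases 0.204×4180×49.2 = 41954 J.
To melt every bit of ice: 0.587×334000 = 196058 J.
41954 J < 196058 J, so only part of the ice melts and the system sits at 0 °C.
Mass melted = 41954/334000 ≈ 0.1256 kg.

m_melted ≈ 0.126 kg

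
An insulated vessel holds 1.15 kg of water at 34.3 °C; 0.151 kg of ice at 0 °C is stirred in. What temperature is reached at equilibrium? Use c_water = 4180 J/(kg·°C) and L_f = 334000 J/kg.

Taking heat into each body as positive, Σ m c ΔT = 0:
latent heat to melt: 0.151×334000 = 50434; meltwater 0→T: 0.151×4180×T = 631.18 T; water cools: 1.15×4180×(T − 34.3) = 4807(T − 34.3)
5438.2 T = 164880 − 50434 = 114446
T ≈ 21.04 °C — above 0 °C, consistent with complete melting.

T_f ≈ 21.0 °C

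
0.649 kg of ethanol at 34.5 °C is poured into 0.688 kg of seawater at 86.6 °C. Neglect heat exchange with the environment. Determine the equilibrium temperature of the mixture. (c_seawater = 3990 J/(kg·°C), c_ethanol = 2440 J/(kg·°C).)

T_f ≈ 67.5 °C

Taking heat into each body as positive, Σ m c ΔT = 0:
0.688·3990·(T − 86.6) + 0.649·2440·(T − 34.5) = 0
2745.1(T − 86.6) + 1583.6(T − 34.5) = 0
(2745.1 + 1583.6) T = 2745.1·86.6 + 1583.6·34.5
T = 292360/4328.7 ≈ 67.54 °C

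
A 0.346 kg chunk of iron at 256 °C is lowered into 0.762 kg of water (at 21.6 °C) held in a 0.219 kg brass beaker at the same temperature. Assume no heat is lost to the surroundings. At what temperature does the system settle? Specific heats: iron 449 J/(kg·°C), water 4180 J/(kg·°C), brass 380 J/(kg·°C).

T_f is the heat-capacity-weighted average of the initial temperatures:
T_f = (155.35*256 + 3185.2*21.6 + 83.22*21.6) / (155.35 + 3185.2 + 83.22)
    = 110368 / 3423.7 ≈ 32.24 °C

T_f ≈ 32.2 °C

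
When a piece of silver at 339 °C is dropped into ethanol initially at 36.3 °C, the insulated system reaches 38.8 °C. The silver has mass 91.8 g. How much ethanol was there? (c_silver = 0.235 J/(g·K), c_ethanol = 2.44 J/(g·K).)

m ≈ 1060 g

Taking heat into each body as positive, Σ m c ΔT = 0:
91.8×0.235×(38.8 − 339) + m×2.44×(38.8 − 36.3) = 0
6.1 m = 6476.2
m = 6476.2/6.1 ≈ 1062 g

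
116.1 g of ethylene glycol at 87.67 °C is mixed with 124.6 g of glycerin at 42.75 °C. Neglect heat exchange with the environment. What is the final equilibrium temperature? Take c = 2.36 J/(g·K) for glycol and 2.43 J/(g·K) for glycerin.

T_f ≈ 64.1 °C

Setting the total heat transfer to zero:
116.1*2.36*(T − 87.67) + 124.6*2.43*(T − 42.75) = 0
274(T − 87.67) + 302.78(T − 42.75) = 0
(274 + 302.78) T = 274*87.67 + 302.78*42.75
T = 36965/576.77 ≈ 64.09 °C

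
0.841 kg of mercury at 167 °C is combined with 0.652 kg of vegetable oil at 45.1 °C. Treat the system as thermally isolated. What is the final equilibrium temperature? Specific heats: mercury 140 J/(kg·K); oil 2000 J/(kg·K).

T_f ≈ 55.2 °C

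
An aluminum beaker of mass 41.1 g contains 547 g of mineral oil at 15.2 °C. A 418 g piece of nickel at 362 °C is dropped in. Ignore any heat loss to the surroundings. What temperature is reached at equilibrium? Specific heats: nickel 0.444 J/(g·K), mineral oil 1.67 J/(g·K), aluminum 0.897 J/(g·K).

Conservation of energy gives ΣQ = 0:
418·0.444·(T − 362) + 547·1.67·(T − 15.2) + 41.1·0.897·(T − 15.2) = 0
(185.59 + 913.49 + 36.87) T = 185.59·362 + 913.49·15.2 + 36.87·15.2
T ≈ 71.86 °C

T_f ≈ 71.9 °C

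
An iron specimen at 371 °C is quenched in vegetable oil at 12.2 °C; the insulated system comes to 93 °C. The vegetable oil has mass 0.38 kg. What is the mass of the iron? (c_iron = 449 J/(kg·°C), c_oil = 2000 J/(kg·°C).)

Heat lost by the iron = heat gained by the oil:
m·449·(371 − 93) = 0.38·2000·(93 − 12.2)
124822 m = 61408  ⇒  m ≈ 0.492 kg

m ≈ 0.492 kg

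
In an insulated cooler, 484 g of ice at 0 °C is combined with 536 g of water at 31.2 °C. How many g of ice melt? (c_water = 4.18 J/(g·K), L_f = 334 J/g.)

m_melted ≈ 209 g

Heat available from the water dropping to 0 °C: 536×4.18×31.2 = 69903 J.
To melt every bit of ice: 484×334 = 161656 J.
Since 69903 < 161656 J, not all the ice melts; equilibrium is at 0 °C.
Mass melted = 69903/334 ≈ 209.3 g.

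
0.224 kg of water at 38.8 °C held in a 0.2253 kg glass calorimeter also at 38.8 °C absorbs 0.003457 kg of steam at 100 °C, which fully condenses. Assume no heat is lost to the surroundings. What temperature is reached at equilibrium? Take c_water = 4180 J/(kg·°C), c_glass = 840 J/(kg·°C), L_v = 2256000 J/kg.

Net heat exchanged in the isolated system is zero:
condense steam: −0.003457×2256000 = −7799
  condensate cools 100→T: 0.003457×4180×(T − 100) = 14.45(T − 100)
  original water: 936.32(T − 38.8)
  glass cup: 0.2253×840×(T − 38.8) = 189.25(T − 38.8)
1140 T = 7799 + 1445 + 43672 = 52916
T ≈ 46.42 °C — below 100 °C, confirming all the steam condensed.

T_f ≈ 46.4 °C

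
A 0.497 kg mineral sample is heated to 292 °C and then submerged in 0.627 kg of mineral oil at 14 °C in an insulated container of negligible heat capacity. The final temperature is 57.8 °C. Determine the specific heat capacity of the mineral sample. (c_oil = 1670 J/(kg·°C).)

c ≈ 394 J/(kg·°C)

Heat lost by the mineral sample = heat gained by the oil:
0.497·c·(292 − 57.8) = 0.627·1670·(57.8 − 14)
116.4 c = 45863  ⇒  c ≈ 394 J/(kg·°C)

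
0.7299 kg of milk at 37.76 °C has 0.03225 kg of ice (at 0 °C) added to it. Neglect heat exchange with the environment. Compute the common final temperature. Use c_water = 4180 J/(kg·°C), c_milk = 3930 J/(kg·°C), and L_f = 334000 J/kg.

T_f ≈ 32.5 °C

Conservation of energy gives ΣQ = 0:
fusion: m_ice L_f = 0.03225·334000 = 10772
  warm the meltwater: 134.81 T
  milk cools: 0.7299·3930·(T − 37.76) = 2868.5(T − 37.76)
3003.3 T = 108315 − 10772 = 97543
T ≈ 32.48 °C. Since T > 0 °C, the all-ice-melts assumption holds.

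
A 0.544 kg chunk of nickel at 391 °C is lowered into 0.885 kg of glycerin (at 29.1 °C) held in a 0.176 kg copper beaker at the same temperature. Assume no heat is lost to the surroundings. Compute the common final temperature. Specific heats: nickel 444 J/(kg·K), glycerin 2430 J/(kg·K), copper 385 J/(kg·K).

T_f ≈ 64.6 °C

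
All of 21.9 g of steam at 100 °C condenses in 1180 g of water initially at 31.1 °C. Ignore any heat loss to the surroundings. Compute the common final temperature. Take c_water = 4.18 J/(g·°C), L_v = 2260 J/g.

T_f ≈ 42.2 °C

Taking heat into each body as positive, Σ m c ΔT = 0:
condense steam: −21.9×2260 = −49494
  condensate cools 100→T: 21.9×4.18×(T − 100) = 91.54(T − 100)
  original water: 4932.4(T − 31.1)
5023.9 T = 49494 + 9154.2 + 153398 = 212046
T ≈ 42.21 °C — below 100 °C, confirming all the steam condensed.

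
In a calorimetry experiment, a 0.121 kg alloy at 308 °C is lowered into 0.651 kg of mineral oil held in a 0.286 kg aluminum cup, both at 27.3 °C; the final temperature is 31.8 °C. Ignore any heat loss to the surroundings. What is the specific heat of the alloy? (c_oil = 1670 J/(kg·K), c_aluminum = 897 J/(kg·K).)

Heat gained plus heat lost sum to zero:
0.121·c·(31.8 − 308) + 0.651·1670·(31.8 − 27.3) + 0.286·897·(31.8 − 27.3) = 0
-33.42 c = -6046.7
c = -6046.7/-33.42 ≈ 180.9 J/(kg·K)

c ≈ 181 J/(kg·K)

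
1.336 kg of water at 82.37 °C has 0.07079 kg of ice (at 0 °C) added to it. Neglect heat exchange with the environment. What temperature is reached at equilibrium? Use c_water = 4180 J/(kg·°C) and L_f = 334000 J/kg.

Conservation of energy gives ΣQ = 0:
fusion: m_ice L_f = 0.07079×334000 = 23644
  meltwater 0→T: 0.07079×4180×T = 295.9 T
  water cools: 1.336×4180×(T − 82.37) = 5584.5(T − 82.37)
5880.4 T = 459994 − 23644 = 436350
T ≈ 74.20 °C — above 0 °C, consistent with complete melting.

T_f ≈ 74.2 °C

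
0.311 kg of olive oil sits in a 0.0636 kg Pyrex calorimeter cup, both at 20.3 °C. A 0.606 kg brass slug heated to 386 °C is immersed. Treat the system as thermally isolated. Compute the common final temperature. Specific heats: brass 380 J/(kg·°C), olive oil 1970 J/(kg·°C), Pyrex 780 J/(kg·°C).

T_f ≈ 114.7 °C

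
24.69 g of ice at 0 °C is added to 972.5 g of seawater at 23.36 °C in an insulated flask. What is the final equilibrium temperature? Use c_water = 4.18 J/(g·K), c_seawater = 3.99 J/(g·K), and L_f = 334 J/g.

Net heat exchanged in the isolated system is zero:
melt ice: 24.69×334 = 8246.5; warm the meltwater: 103.2 T; seawater cools: 972.5×3.99×(T − 23.36) = 3880.3(T − 23.36)
3983.5 T = 90643 − 8246.5 = 82397
T ≈ 20.68 °C — above 0 °C, consistent with complete melting.

T_f ≈ 20.7 °C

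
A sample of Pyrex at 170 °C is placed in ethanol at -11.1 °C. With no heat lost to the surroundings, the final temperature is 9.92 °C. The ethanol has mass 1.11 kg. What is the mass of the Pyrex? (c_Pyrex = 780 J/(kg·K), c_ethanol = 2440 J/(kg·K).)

m ≈ 0.456 kg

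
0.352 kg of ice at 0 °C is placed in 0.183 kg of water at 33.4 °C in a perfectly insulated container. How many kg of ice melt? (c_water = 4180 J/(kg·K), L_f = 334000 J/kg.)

Water can give up m c ΔT = 0.183×4180×33.4 = 25549 J before reaching 0 °C.
Fully melting the ice requires m_ice L_f = 0.352×334000 = 117568 J.
Since 25549 < 117568 J, not all the ice melts; equilibrium is at 0 °C.
m_melted×334000 = 25549  ⇒  m_melted ≈ 0.07649 kg.

m_melted ≈ 0.0765 kg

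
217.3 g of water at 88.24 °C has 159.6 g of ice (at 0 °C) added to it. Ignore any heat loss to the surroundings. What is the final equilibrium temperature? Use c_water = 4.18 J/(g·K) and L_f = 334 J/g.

Energy conservation, ΣQ = 0:
latent heat to melt: 159.6×334 = 53306; meltwater 0→T: 159.6×4.18×T = 667.13 T; water cools: 217.3×4.18×(T − 88.24) = 908.31(T − 88.24)
1575.4 T = 80150 − 53306 = 26843
T ≈ 17.04 °C (positive, so assuming full melt was valid).

T_f ≈ 17.0 °C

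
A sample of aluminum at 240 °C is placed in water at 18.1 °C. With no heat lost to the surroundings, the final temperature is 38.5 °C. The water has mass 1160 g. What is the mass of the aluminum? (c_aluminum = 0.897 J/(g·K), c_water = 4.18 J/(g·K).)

m ≈ 547 g

Setting the total heat transfer to zero:
m×0.897×(38.5 − 240) + 1160×4.18×(38.5 − 18.1) = 0
-180.75 m = -98916
m = -98916/-180.75 ≈ 547.3 g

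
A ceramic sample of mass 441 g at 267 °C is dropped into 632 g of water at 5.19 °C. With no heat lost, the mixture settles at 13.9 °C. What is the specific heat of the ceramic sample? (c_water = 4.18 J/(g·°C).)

Setting the total heat transfer to zero:
441·c·(13.9 − 267) + 632·4.18·(13.9 − 5.19) = 0
-111617 c = -23010
c = -23010/-111617 ≈ 0.2061 J/(g·°C)

c ≈ 0.206 J/(g·°C)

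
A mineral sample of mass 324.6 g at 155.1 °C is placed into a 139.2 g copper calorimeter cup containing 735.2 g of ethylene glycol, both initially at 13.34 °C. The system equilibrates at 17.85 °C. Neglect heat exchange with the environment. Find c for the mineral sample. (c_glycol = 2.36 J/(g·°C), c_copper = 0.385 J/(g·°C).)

Conservation of energy gives ΣQ = 0:
324.6·c·(17.85 − 155.1) + 735.2·2.36·(17.85 − 13.34) + 139.2·0.385·(17.85 − 13.34) = 0
-44551 c = -8066.9
c = -8066.9/-44551 ≈ 0.1811 J/(g·°C)

c ≈ 0.181 J/(g·°C)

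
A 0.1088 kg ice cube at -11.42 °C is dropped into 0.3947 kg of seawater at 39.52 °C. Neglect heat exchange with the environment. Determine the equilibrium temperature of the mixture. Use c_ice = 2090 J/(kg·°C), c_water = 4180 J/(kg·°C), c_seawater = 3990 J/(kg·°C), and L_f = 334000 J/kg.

T_f ≈ 11.5 °C

Conservation of energy gives ΣQ = 0:
warm ice to 0 °C: 0.1088×2090×(0 − (-11.42)) = 2596.8; latent heat to melt: 0.1088×334000 = 36339; warm the meltwater: 454.78 T; seawater: 1574.9(T − 39.52)
2029.6 T = 62238 − 38936 = 23302
T ≈ 11.48 °C. Since T > 0 °C, the all-ice-melts assumption holds.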